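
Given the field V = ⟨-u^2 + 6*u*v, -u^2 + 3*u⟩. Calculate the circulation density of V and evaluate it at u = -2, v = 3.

19

∂V₂/∂u = -2*u + 3
∂V₁/∂v = 6*u
Scalar curl = -8*u + 3
At (-2, 3): 19.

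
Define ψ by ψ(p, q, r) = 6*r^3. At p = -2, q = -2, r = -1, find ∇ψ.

∂ψ/∂p = 0
∂ψ/∂q = 0
∂ψ/∂r = 18*r^2
∇ψ = (0, 0, 18*r^2)
At (-2, -2, -1): (0, 0, 18).

(0, 0, 18)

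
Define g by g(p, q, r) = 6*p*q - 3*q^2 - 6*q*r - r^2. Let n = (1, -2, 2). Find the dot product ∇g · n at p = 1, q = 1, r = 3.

∂g/∂p = 6*q
∂g/∂q = 6*p - 6*q - 6*r
∂g/∂r = -6*q - 2*r
∇g at (1, 1, 3) = (6, -18, -12)
∇g · n = (6)(1) + (-18)(-2) + (-12)(2) = 18

18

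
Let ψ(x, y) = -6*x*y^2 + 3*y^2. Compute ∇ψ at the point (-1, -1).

(-6, -18)

∂ψ/∂x = -6*y^2
∂ψ/∂y = -12*x*y + 6*y
∇ψ = (-6*y^2, -12*x*y + 6*y)
At (-1, -1): (-6, -18).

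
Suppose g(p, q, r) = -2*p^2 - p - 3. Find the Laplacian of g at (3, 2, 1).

∂²g/∂p² = -4
∂²g/∂q² = 0
∂²g/∂r² = 0
∇²g = -4
At (3, 2, 1): -4.

-4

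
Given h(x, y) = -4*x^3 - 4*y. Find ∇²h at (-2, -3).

48

∂²h/∂x² = -24*x
∂²h/∂y² = 0
∇²h = -24*x
At (-2, -3): 48.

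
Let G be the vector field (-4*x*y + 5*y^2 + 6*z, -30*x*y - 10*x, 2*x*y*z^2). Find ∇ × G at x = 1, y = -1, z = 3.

(18, 24, 34)

(∇×G)₁ = ∂G₃/∂y − ∂G₂/∂z = 2*x*z^2
(∇×G)₂ = ∂G₁/∂z − ∂G₃/∂x = -2*y*z^2 + 6
(∇×G)₃ = ∂G₂/∂x − ∂G₁/∂y = 4*x - 40*y - 10
∇×G = (2*x*z^2, -2*y*z^2 + 6, 4*x - 40*y - 10)
At (1, -1, 3): (18, 24, 34).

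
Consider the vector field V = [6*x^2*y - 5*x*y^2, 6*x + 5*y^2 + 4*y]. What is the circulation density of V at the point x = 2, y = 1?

2

∂V₂/∂x = 6
∂V₁/∂y = 6*x^2 - 10*x*y
Scalar curl = -6*x^2 + 10*x*y + 6
At (2, 1): 2.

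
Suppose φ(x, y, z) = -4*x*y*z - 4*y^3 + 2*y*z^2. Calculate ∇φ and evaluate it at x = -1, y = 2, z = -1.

(8, -50, 0)

∂φ/∂x = -4*y*z
∂φ/∂y = -4*x*z - 12*y^2 + 2*z^2
∂φ/∂z = -4*x*y + 4*y*z
∇φ = (-4*y*z, -4*x*z - 12*y^2 + 2*z^2, -4*x*y + 4*y*z)
At (-1, 2, -1): (8, -50, 0).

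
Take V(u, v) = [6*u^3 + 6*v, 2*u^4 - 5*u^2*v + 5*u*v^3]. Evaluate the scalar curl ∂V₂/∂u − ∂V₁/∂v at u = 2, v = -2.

∂V₂/∂u = 8*u^3 - 10*u*v + 5*v^3
∂V₁/∂v = 6
Scalar curl = 8*u^3 - 10*u*v + 5*v^3 - 6
At (2, -2): 58.

58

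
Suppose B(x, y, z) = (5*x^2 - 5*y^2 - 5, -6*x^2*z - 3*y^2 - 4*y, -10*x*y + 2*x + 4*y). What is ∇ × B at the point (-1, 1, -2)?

(20, 8, -14)

(∇×B)₁ = ∂B₃/∂y − ∂B₂/∂z = 6*x^2 - 10*x + 4
(∇×B)₂ = ∂B₁/∂z − ∂B₃/∂x = 10*y - 2
(∇×B)₃ = ∂B₂/∂x − ∂B₁/∂y = -12*x*z + 10*y
∇×B = (6*x^2 - 10*x + 4, 10*y - 2, -12*x*z + 10*y)
At (-1, 1, -2): (20, 8, -14).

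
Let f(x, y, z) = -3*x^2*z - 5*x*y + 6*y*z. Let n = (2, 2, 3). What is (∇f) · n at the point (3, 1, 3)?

∂f/∂x = -6*x*z - 5*y
∂f/∂y = -5*x + 6*z
∂f/∂z = -3*x^2 + 6*y
∇f at (3, 1, 3) = (-59, 3, -21)
∇f · n = (-59)(2) + (3)(2) + (-21)(3) = -175

-175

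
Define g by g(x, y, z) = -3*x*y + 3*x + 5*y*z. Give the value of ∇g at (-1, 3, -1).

(-6, -2, 15)

∂g/∂x = -3*y + 3
∂g/∂y = -3*x + 5*z
∂g/∂z = 5*y
∇g = (-3*y + 3, -3*x + 5*z, 5*y)
At (-1, 3, -1): (-6, -2, 15).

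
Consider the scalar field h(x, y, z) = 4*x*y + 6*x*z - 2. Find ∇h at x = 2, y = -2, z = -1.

∂h/∂x = 4*y + 6*z
∂h/∂y = 4*x
∂h/∂z = 6*x
∇h = (4*y + 6*z, 4*x, 6*x)
At (2, -2, -1): (-14, 8, 12).

(-14, 8, 12)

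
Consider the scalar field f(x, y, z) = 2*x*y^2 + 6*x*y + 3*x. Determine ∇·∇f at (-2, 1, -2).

-8

∂²f/∂x² = 0
∂²f/∂y² = 4*x
∂²f/∂z² = 0
∇²f = 4*x
At (-2, 1, -2): -8.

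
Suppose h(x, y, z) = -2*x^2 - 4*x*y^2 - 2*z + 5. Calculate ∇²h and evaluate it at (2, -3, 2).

-20

∂²h/∂x² = -4
∂²h/∂y² = -8*x
∂²h/∂z² = 0
∇²h = -8*x - 4
At (2, -3, 2): -20.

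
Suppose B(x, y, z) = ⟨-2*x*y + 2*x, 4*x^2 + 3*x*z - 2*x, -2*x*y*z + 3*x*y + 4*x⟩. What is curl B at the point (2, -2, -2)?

(∇×B)₁ = ∂B₃/∂y − ∂B₂/∂z = -2*x*z
(∇×B)₂ = ∂B₁/∂z − ∂B₃/∂x = 2*y*z - 3*y - 4
(∇×B)₃ = ∂B₂/∂x − ∂B₁/∂y = 10*x + 3*z - 2
∇×B = (-2*x*z, 2*y*z - 3*y - 4, 10*x + 3*z - 2)
At (2, -2, -2): (8, 10, 12).

(8, 10, 12)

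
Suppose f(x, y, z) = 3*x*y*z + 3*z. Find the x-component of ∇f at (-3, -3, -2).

(∇f)_1 = ∂f/∂x = 3*y*z
At (-3, -3, -2): 18.

18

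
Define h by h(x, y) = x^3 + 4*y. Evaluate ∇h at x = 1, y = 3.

(3, 4)

∂h/∂x = 3*x^2
∂h/∂y = 4
∇h = (3*x^2, 4)
At (1, 3): (3, 4).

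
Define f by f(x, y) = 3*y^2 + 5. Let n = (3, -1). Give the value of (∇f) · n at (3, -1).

6

∂f/∂x = 0
∂f/∂y = 6*y
∇f at (3, -1) = (0, -6)
∇f · n = (0)(3) + (-6)(-1) = 6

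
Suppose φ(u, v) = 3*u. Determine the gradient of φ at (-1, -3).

∂φ/∂u = 3
∂φ/∂v = 0
∇φ = (3, 0)
At (-1, -3): (3, 0).

(3, 0)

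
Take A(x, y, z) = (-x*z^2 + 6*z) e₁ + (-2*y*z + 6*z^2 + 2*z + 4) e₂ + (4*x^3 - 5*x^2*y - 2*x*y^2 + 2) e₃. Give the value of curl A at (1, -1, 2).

(∇×A)₁ = ∂A₃/∂y − ∂A₂/∂z = -5*x^2 - 4*x*y + 2*y - 12*z - 2
(∇×A)₂ = ∂A₁/∂z − ∂A₃/∂x = -12*x^2 + 10*x*y - 2*x*z + 2*y^2 + 6
(∇×A)₃ = ∂A₂/∂x − ∂A₁/∂y = 0
∇×A = (-5*x^2 - 4*x*y + 2*y - 12*z - 2, -12*x^2 + 10*x*y - 2*x*z + 2*y^2 + 6, 0)
At (1, -1, 2): (-29, -18, 0).

(-29, -18, 0)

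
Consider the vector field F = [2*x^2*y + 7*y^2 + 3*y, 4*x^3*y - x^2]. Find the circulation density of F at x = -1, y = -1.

∂F₂/∂x = 12*x^2*y - 2*x
∂F₁/∂y = 2*x^2 + 14*y + 3
Scalar curl = 12*x^2*y - 2*x^2 - 2*x - 14*y - 3
At (-1, -1): -1.

-1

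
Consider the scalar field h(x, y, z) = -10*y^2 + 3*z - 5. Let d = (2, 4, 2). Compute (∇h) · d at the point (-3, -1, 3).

86

∂h/∂x = 0
∂h/∂y = -20*y
∂h/∂z = 3
∇h at (-3, -1, 3) = (0, 20, 3)
∇h · d = (0)(2) + (20)(4) + (3)(2) = 86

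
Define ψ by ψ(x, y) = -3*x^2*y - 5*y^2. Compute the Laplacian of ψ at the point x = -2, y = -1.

-4

∂²ψ/∂x² = -6*y
∂²ψ/∂y² = -10
∇²ψ = -6*y - 10
At (-2, -1): -4.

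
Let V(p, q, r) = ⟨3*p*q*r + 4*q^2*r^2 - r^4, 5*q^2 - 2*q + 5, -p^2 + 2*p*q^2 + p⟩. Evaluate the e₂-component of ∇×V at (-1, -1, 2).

-18

(∇×V)_2 = ∂V₁/∂r − ∂V₃/∂p
= 3*p*q + 8*q^2*r - 4*r^3 − (-2*p + 2*q^2 + 1)
= 3*p*q + 2*p + 8*q^2*r - 2*q^2 - 4*r^3 - 1
At (-1, -1, 2): -18.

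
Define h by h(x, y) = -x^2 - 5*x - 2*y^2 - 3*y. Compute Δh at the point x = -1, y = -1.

∂²h/∂x² = -2
∂²h/∂y² = -4
∇²h = -6
At (-1, -1): -6.

-6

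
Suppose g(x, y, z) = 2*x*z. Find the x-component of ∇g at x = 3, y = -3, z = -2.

(∇g)_1 = ∂g/∂x = 2*z
At (3, -3, -2): -4.

-4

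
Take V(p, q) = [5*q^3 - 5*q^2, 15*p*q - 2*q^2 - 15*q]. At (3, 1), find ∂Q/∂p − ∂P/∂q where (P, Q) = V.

∂V₂/∂p = 15*q
∂V₁/∂q = 15*q^2 - 10*q
Scalar curl = -15*q^2 + 25*q
At (3, 1): 10.

10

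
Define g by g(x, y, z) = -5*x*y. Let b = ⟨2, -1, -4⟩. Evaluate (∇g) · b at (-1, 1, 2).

∂g/∂x = -5*y
∂g/∂y = -5*x
∂g/∂z = 0
∇g at (-1, 1, 2) = (-5, 5, 0)
∇g · b = (-5)(2) + (5)(-1) + (0)(-4) = -15

-15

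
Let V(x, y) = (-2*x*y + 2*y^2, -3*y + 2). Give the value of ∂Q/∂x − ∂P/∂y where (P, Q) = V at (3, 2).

-2

∂V₂/∂x = 0
∂V₁/∂y = -2*x + 4*y
Scalar curl = 2*x - 4*y
At (3, 2): -2.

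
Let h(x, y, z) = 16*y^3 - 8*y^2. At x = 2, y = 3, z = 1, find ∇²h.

∂²h/∂x² = 0
∂²h/∂y² = 16*(6*y - 1)
∂²h/∂z² = 0
∇²h = 96*y - 16
At (2, 3, 1): 272.

272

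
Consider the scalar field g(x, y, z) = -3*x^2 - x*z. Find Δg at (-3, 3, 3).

-6

∂²g/∂x² = -6
∂²g/∂y² = 0
∂²g/∂z² = 0
∇²g = -6
At (-3, 3, 3): -6.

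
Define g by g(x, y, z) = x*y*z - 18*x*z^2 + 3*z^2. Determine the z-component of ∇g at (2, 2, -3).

(∇g)_3 = ∂g/∂z = x*y - 36*x*z + 6*z
At (2, 2, -3): 202.

202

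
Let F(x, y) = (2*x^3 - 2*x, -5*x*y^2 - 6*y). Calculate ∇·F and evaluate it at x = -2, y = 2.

∂F₁/∂x = 6*x^2 - 2
∂F₂/∂y = -10*x*y - 6
∇·F = 6*x^2 - 10*x*y - 8
At (-2, 2): 56.

56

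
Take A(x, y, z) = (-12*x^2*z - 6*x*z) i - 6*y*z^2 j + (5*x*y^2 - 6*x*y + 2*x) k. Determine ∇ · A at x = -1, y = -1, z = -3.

∂A₁/∂x = -24*x*z - 6*z
∂A₂/∂y = -6*z^2
∂A₃/∂z = 0
∇·A = -24*x*z - 6*z^2 - 6*z
At (-1, -1, -3): -108.

-108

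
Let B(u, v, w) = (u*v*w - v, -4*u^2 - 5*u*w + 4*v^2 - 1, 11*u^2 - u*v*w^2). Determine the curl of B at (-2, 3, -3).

(8, 65, 26)

(∇×B)₁ = ∂B₃/∂v − ∂B₂/∂w = -u*w^2 + 5*u
(∇×B)₂ = ∂B₁/∂w − ∂B₃/∂u = u*v - 22*u + v*w^2
(∇×B)₃ = ∂B₂/∂u − ∂B₁/∂v = -u*w - 8*u - 5*w + 1
∇×B = (-u*w^2 + 5*u, u*v - 22*u + v*w^2, -u*w - 8*u - 5*w + 1)
At (-2, 3, -3): (8, 65, 26).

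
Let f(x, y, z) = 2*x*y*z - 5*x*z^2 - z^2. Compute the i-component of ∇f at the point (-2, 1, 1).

(∇f)_1 = ∂f/∂x = 2*y*z - 5*z^2
At (-2, 1, 1): -3.

-3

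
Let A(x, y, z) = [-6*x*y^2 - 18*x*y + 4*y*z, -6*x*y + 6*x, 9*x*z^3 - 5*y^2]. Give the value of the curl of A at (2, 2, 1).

(-20, -1, 74)

(∇×A)₁ = ∂A₃/∂y − ∂A₂/∂z = -10*y
(∇×A)₂ = ∂A₁/∂z − ∂A₃/∂x = 4*y - 9*z^3
(∇×A)₃ = ∂A₂/∂x − ∂A₁/∂y = 12*x*y + 18*x - 6*y - 4*z + 6
∇×A = (-10*y, 4*y - 9*z^3, 12*x*y + 18*x - 6*y - 4*z + 6)
At (2, 2, 1): (-20, -1, 74).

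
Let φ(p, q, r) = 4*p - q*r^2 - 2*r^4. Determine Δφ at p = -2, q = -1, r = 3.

∂²φ/∂p² = 0
∂²φ/∂q² = 0
∂²φ/∂r² = -2*(q + 12*r^2)
∇²φ = -2*q - 24*r^2
At (-2, -1, 3): -214.

-214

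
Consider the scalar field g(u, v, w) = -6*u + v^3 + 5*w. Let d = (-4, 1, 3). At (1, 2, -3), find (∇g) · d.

51

∂g/∂u = -6
∂g/∂v = 3*v^2
∂g/∂w = 5
∇g at (1, 2, -3) = (-6, 12, 5)
∇g · d = (-6)(-4) + (12)(1) + (5)(3) = 51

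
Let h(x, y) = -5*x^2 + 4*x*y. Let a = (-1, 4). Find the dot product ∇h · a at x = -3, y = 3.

-90

∂h/∂x = -10*x + 4*y
∂h/∂y = 4*x
∇h at (-3, 3) = (42, -12)
∇h · a = (42)(-1) + (-12)(4) = -90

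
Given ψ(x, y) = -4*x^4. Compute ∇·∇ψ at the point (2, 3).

-192

∂²ψ/∂x² = -48*x^2
∂²ψ/∂y² = 0
∇²ψ = -48*x^2
At (2, 3): -192.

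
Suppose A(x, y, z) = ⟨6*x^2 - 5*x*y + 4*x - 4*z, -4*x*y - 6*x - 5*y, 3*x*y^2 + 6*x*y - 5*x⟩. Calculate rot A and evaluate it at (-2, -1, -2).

(0, 4, -12)

(∇×A)₁ = ∂A₃/∂y − ∂A₂/∂z = 6*x*y + 6*x
(∇×A)₂ = ∂A₁/∂z − ∂A₃/∂x = -3*y^2 - 6*y + 1
(∇×A)₃ = ∂A₂/∂x − ∂A₁/∂y = 5*x - 4*y - 6
∇×A = (6*x*y + 6*x, -3*y^2 - 6*y + 1, 5*x - 4*y - 6)
At (-2, -1, -2): (0, 4, -12).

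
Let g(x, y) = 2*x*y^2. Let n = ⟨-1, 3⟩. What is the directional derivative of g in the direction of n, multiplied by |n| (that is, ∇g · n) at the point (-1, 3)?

∂g/∂x = 2*y^2
∂g/∂y = 4*x*y
∇g at (-1, 3) = (18, -12)
∇g · n = (18)(-1) + (-12)(3) = -54

-54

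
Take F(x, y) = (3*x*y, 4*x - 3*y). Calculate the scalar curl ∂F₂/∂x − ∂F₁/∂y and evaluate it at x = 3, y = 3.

∂F₂/∂x = 4
∂F₁/∂y = 3*x
Scalar curl = -3*x + 4
At (3, 3): -5.

-5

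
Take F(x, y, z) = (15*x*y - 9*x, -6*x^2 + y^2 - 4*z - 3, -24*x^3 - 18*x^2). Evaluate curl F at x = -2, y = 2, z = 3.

(∇×F)₁ = ∂F₃/∂y − ∂F₂/∂z = 4
(∇×F)₂ = ∂F₁/∂z − ∂F₃/∂x = 72*x^2 + 36*x
(∇×F)₃ = ∂F₂/∂x − ∂F₁/∂y = -27*x
∇×F = (4, 72*x^2 + 36*x, -27*x)
At (-2, 2, 3): (4, 216, 54).

(4, 216, 54)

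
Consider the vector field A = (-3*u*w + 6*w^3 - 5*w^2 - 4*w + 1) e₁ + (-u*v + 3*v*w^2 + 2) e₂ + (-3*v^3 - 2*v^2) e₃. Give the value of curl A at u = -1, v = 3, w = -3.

(-39, 191, -3)

(∇×A)₁ = ∂A₃/∂v − ∂A₂/∂w = -9*v^2 - 6*v*w - 4*v
(∇×A)₂ = ∂A₁/∂w − ∂A₃/∂u = -3*u + 18*w^2 - 10*w - 4
(∇×A)₃ = ∂A₂/∂u − ∂A₁/∂v = -v
∇×A = (-9*v^2 - 6*v*w - 4*v, -3*u + 18*w^2 - 10*w - 4, -v)
At (-1, 3, -3): (-39, 191, -3).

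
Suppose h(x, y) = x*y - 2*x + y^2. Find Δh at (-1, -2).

2

∂²h/∂x² = 0
∂²h/∂y² = 2
∇²h = 2
At (-1, -2): 2.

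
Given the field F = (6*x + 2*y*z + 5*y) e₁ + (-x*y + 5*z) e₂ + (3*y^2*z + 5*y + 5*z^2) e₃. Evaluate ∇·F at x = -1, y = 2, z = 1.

∂F₁/∂x = 6
∂F₂/∂y = -x
∂F₃/∂z = 3*y^2 + 10*z
∇·F = -x + 3*y^2 + 10*z + 6
At (-1, 2, 1): 29.

29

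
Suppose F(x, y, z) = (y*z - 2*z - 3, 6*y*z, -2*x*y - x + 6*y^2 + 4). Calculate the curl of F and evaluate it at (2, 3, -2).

(∇×F)₁ = ∂F₃/∂y − ∂F₂/∂z = -2*x + 6*y
(∇×F)₂ = ∂F₁/∂z − ∂F₃/∂x = 3*y - 1
(∇×F)₃ = ∂F₂/∂x − ∂F₁/∂y = -z
∇×F = (-2*x + 6*y, 3*y - 1, -z)
At (2, 3, -2): (14, 8, 2).

(14, 8, 2)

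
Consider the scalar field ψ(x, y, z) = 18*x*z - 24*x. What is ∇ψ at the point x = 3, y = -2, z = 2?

(12, 0, 54)

∂ψ/∂x = 18*z - 24
∂ψ/∂y = 0
∂ψ/∂z = 18*x
∇ψ = (18*z - 24, 0, 18*x)
At (3, -2, 2): (12, 0, 54).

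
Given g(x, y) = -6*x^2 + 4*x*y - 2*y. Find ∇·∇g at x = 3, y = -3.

∂²g/∂x² = -12
∂²g/∂y² = 0
∇²g = -12
At (3, -3): -12.

-12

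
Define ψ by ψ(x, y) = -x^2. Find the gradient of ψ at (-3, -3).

(6, 0)

∂ψ/∂x = -2*x
∂ψ/∂y = 0
∇ψ = (-2*x, 0)
At (-3, -3): (6, 0).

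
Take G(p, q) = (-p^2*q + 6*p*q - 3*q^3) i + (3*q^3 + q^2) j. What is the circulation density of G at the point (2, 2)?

∂G₂/∂p = 0
∂G₁/∂q = -p^2 + 6*p - 9*q^2
Scalar curl = p^2 - 6*p + 9*q^2
At (2, 2): 28.

28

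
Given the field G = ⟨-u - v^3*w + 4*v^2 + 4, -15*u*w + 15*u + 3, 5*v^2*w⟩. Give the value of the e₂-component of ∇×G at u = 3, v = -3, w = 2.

(∇×G)_2 = ∂G₁/∂w − ∂G₃/∂u
= -v^3 − (0)
= -v^3
At (3, -3, 2): 27.

27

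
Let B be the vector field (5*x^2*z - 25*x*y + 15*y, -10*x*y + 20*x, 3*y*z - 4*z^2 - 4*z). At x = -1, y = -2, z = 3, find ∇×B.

(9, 5, 0)

(∇×B)₁ = ∂B₃/∂y − ∂B₂/∂z = 3*z
(∇×B)₂ = ∂B₁/∂z − ∂B₃/∂x = 5*x^2
(∇×B)₃ = ∂B₂/∂x − ∂B₁/∂y = 25*x - 10*y + 5
∇×B = (3*z, 5*x^2, 25*x - 10*y + 5)
At (-1, -2, 3): (9, 5, 0).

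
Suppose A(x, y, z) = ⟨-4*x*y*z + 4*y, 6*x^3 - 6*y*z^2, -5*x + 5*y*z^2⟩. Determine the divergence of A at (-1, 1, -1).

-12

∂A₁/∂x = -4*y*z
∂A₂/∂y = -6*z^2
∂A₃/∂z = 10*y*z
∇·A = 6*y*z - 6*z^2
At (-1, 1, -1): -12.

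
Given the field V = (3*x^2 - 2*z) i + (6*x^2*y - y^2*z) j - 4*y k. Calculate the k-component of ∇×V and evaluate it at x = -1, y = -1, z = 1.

(∇×V)_3 = ∂V₂/∂x − ∂V₁/∂y
= 12*x*y − (0)
= 12*x*y
At (-1, -1, 1): 12.

12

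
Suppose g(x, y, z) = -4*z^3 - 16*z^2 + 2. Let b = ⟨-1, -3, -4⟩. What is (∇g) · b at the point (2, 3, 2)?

448

∂g/∂x = 0
∂g/∂y = 0
∂g/∂z = -12*z^2 - 32*z
∇g at (2, 3, 2) = (0, 0, -112)
∇g · b = (0)(-1) + (0)(-3) + (-112)(-4) = 448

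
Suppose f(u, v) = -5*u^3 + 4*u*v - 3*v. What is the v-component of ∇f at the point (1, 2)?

(∇f)_2 = ∂f/∂v = 4*u - 3
At (1, 2): 1.

1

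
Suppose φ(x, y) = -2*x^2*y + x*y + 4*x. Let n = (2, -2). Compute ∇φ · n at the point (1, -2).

22

∂φ/∂x = -4*x*y + y + 4
∂φ/∂y = -2*x^2 + x
∇φ at (1, -2) = (10, -1)
∇φ · n = (10)(2) + (-1)(-2) = 22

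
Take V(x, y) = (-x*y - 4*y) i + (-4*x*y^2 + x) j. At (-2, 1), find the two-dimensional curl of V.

∂V₂/∂x = -4*y^2 + 1
∂V₁/∂y = -x - 4
Scalar curl = x - 4*y^2 + 5
At (-2, 1): -1.

-1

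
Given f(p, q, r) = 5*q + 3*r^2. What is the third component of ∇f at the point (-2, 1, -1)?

(∇f)_3 = ∂f/∂r = 6*r
At (-2, 1, -1): -6.

-6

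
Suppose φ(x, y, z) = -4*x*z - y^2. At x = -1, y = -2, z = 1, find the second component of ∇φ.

(∇φ)_2 = ∂φ/∂y = -2*y
At (-1, -2, 1): 4.

4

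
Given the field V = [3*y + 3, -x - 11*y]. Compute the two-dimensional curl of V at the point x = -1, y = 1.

∂V₂/∂x = -1
∂V₁/∂y = 3
Scalar curl = -4
At (-1, 1): -4.

-4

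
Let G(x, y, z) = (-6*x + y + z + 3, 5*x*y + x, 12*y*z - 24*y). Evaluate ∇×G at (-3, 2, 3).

(∇×G)₁ = ∂G₃/∂y − ∂G₂/∂z = 12*z - 24
(∇×G)₂ = ∂G₁/∂z − ∂G₃/∂x = 1
(∇×G)₃ = ∂G₂/∂x − ∂G₁/∂y = 5*y
∇×G = (12*z - 24, 1, 5*y)
At (-3, 2, 3): (12, 1, 10).

(12, 1, 10)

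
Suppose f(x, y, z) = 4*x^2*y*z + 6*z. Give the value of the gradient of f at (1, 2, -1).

∂f/∂x = 8*x*y*z
∂f/∂y = 4*x^2*z
∂f/∂z = 4*x^2*y + 6
∇f = (8*x*y*z, 4*x^2*z, 4*x^2*y + 6)
At (1, 2, -1): (-16, -4, 14).

(-16, -4, 14)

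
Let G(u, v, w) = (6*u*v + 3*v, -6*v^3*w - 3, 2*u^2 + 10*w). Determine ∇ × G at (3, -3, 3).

(∇×G)₁ = ∂G₃/∂v − ∂G₂/∂w = 6*v^3
(∇×G)₂ = ∂G₁/∂w − ∂G₃/∂u = -4*u
(∇×G)₃ = ∂G₂/∂u − ∂G₁/∂v = -6*u - 3
∇×G = (6*v^3, -4*u, -6*u - 3)
At (3, -3, 3): (-162, -12, -21).

(-162, -12, -21)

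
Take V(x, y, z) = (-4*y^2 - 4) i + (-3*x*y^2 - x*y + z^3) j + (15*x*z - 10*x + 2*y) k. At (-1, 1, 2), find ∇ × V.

(∇×V)₁ = ∂V₃/∂y − ∂V₂/∂z = -3*z^2 + 2
(∇×V)₂ = ∂V₁/∂z − ∂V₃/∂x = -15*z + 10
(∇×V)₃ = ∂V₂/∂x − ∂V₁/∂y = -3*y^2 + 7*y
∇×V = (-3*z^2 + 2, -15*z + 10, -3*y^2 + 7*y)
At (-1, 1, 2): (-10, -20, 4).

(-10, -20, 4)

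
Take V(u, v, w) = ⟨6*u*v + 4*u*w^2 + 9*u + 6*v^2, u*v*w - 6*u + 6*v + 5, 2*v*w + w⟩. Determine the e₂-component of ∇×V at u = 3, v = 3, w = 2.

48

(∇×V)_2 = ∂V₁/∂w − ∂V₃/∂u
= 8*u*w − (0)
= 8*u*w
At (3, 3, 2): 48.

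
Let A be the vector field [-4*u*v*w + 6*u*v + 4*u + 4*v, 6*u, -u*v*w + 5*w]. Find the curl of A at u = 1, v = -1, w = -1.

(∇×A)₁ = ∂A₃/∂v − ∂A₂/∂w = -u*w
(∇×A)₂ = ∂A₁/∂w − ∂A₃/∂u = -4*u*v + v*w
(∇×A)₃ = ∂A₂/∂u − ∂A₁/∂v = 4*u*w - 6*u + 2
∇×A = (-u*w, -4*u*v + v*w, 4*u*w - 6*u + 2)
At (1, -1, -1): (1, 5, -8).

(1, 5, -8)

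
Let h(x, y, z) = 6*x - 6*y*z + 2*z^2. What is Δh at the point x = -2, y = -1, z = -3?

∂²h/∂x² = 0
∂²h/∂y² = 0
∂²h/∂z² = 4
∇²h = 4
At (-2, -1, -3): 4.

4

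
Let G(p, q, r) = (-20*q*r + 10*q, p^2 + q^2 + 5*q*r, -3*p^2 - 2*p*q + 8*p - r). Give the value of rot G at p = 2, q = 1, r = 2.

(-9, -14, 34)

(∇×G)₁ = ∂G₃/∂q − ∂G₂/∂r = -2*p - 5*q
(∇×G)₂ = ∂G₁/∂r − ∂G₃/∂p = 6*p - 18*q - 8
(∇×G)₃ = ∂G₂/∂p − ∂G₁/∂q = 2*p + 20*r - 10
∇×G = (-2*p - 5*q, 6*p - 18*q - 8, 2*p + 20*r - 10)
At (2, 1, 2): (-9, -14, 34).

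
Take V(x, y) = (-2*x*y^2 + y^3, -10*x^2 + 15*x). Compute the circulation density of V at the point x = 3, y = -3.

∂V₂/∂x = -20*x + 15
∂V₁/∂y = -4*x*y + 3*y^2
Scalar curl = 4*x*y - 20*x - 3*y^2 + 15
At (3, -3): -108.

-108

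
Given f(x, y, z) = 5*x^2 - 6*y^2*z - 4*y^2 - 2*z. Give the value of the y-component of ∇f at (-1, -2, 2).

(∇f)_2 = ∂f/∂y = -12*y*z - 8*y
At (-1, -2, 2): 64.

64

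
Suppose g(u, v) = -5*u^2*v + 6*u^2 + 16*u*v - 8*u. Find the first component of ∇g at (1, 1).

(∇g)_1 = ∂g/∂u = -10*u*v + 12*u + 16*v - 8
At (1, 1): 10.

10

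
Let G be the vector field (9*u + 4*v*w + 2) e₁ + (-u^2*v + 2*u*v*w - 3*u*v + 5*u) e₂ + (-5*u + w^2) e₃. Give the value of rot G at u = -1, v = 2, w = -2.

(∇×G)₁ = ∂G₃/∂v − ∂G₂/∂w = -2*u*v
(∇×G)₂ = ∂G₁/∂w − ∂G₃/∂u = 4*v + 5
(∇×G)₃ = ∂G₂/∂u − ∂G₁/∂v = -2*u*v + 2*v*w - 3*v - 4*w + 5
∇×G = (-2*u*v, 4*v + 5, -2*u*v + 2*v*w - 3*v - 4*w + 5)
At (-1, 2, -2): (4, 13, 3).

(4, 13, 3)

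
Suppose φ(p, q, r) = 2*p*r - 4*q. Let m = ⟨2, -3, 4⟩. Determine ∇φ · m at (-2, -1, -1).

∂φ/∂p = 2*r
∂φ/∂q = -4
∂φ/∂r = 2*p
∇φ at (-2, -1, -1) = (-2, -4, -4)
∇φ · m = (-2)(2) + (-4)(-3) + (-4)(4) = -8

-8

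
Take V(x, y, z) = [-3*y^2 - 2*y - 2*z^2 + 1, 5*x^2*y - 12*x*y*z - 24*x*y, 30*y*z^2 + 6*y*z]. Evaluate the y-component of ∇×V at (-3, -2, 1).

-4

(∇×V)_2 = ∂V₁/∂z − ∂V₃/∂x
= -4*z − (0)
= -4*z
At (-3, -2, 1): -4.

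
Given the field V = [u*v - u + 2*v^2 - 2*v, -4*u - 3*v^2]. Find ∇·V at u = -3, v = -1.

4

∂V₁/∂u = v - 1
∂V₂/∂v = -6*v
∇·V = -5*v - 1
At (-3, -1): 4.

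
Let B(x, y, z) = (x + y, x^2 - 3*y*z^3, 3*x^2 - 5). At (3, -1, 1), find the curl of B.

(∇×B)₁ = ∂B₃/∂y − ∂B₂/∂z = 9*y*z^2
(∇×B)₂ = ∂B₁/∂z − ∂B₃/∂x = -6*x
(∇×B)₃ = ∂B₂/∂x − ∂B₁/∂y = 2*x - 1
∇×B = (9*y*z^2, -6*x, 2*x - 1)
At (3, -1, 1): (-9, -18, 5).

(-9, -18, 5)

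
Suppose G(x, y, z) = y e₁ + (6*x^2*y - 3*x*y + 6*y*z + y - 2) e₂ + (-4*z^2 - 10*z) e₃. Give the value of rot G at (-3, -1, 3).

(6, 0, 38)

(∇×G)₁ = ∂G₃/∂y − ∂G₂/∂z = -6*y
(∇×G)₂ = ∂G₁/∂z − ∂G₃/∂x = 0
(∇×G)₃ = ∂G₂/∂x − ∂G₁/∂y = 12*x*y - 3*y - 1
∇×G = (-6*y, 0, 12*x*y - 3*y - 1)
At (-3, -1, 3): (6, 0, 38).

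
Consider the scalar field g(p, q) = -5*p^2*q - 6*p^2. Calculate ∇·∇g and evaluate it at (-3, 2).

∂²g/∂p² = -2*(5*q + 6)
∂²g/∂q² = 0
∇²g = -10*q - 12
At (-3, 2): -32.

-32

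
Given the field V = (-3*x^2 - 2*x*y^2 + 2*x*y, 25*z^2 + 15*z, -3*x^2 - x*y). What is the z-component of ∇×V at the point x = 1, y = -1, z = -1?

(∇×V)_3 = ∂V₂/∂x − ∂V₁/∂y
= 0 − (-4*x*y + 2*x)
= 4*x*y - 2*x
At (1, -1, -1): -6.

-6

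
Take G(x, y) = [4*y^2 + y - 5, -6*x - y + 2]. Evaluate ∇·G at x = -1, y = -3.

-1

∂G₁/∂x = 0
∂G₂/∂y = -1
∇·G = -1
At (-1, -3): -1.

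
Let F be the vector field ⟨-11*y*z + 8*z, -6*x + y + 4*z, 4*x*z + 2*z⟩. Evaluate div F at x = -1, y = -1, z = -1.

-1

∂F₁/∂x = 0
∂F₂/∂y = 1
∂F₃/∂z = 4*x + 2
∇·F = 4*x + 3
At (-1, -1, -1): -1.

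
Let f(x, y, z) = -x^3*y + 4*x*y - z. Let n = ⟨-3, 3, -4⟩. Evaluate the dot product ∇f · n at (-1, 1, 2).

∂f/∂x = -3*x^2*y + 4*y
∂f/∂y = -x^3 + 4*x
∂f/∂z = -1
∇f at (-1, 1, 2) = (1, -3, -1)
∇f · n = (1)(-3) + (-3)(3) + (-1)(-4) = -8

-8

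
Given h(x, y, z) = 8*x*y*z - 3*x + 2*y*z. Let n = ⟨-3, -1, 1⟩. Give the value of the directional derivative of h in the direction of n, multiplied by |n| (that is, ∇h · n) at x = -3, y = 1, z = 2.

-17

∂h/∂x = 8*y*z - 3
∂h/∂y = 8*x*z + 2*z
∂h/∂z = 8*x*y + 2*y
∇h at (-3, 1, 2) = (13, -44, -22)
∇h · n = (13)(-3) + (-44)(-1) + (-22)(1) = -17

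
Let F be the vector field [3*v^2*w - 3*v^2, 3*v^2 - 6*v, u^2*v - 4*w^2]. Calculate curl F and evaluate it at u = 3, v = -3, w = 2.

(∇×F)₁ = ∂F₃/∂v − ∂F₂/∂w = u^2
(∇×F)₂ = ∂F₁/∂w − ∂F₃/∂u = -2*u*v + 3*v^2
(∇×F)₃ = ∂F₂/∂u − ∂F₁/∂v = -6*v*w + 6*v
∇×F = (u^2, -2*u*v + 3*v^2, -6*v*w + 6*v)
At (3, -3, 2): (9, 45, 18).

(9, 45, 18)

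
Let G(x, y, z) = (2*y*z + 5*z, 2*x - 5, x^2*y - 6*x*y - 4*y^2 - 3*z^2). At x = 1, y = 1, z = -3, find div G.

18

∂G₁/∂x = 0
∂G₂/∂y = 0
∂G₃/∂z = -6*z
∇·G = -6*z
At (1, 1, -3): 18.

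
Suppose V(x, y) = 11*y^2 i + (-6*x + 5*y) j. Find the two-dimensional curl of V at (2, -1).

16

∂V₂/∂x = -6
∂V₁/∂y = 22*y
Scalar curl = -22*y - 6
At (2, -1): 16.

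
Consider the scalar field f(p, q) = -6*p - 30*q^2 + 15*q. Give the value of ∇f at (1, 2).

∂f/∂p = -6
∂f/∂q = -60*q + 15
∇f = (-6, -60*q + 15)
At (1, 2): (-6, -105).

(-6, -105)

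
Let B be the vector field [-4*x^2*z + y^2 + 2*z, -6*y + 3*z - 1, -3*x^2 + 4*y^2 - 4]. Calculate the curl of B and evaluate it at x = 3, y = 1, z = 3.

(∇×B)₁ = ∂B₃/∂y − ∂B₂/∂z = 8*y - 3
(∇×B)₂ = ∂B₁/∂z − ∂B₃/∂x = -4*x^2 + 6*x + 2
(∇×B)₃ = ∂B₂/∂x − ∂B₁/∂y = -2*y
∇×B = (8*y - 3, -4*x^2 + 6*x + 2, -2*y)
At (3, 1, 3): (5, -16, -2).

(5, -16, -2)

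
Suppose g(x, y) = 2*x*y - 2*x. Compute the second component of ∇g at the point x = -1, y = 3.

-2

(∇g)_2 = ∂g/∂y = 2*x
At (-1, 3): -2.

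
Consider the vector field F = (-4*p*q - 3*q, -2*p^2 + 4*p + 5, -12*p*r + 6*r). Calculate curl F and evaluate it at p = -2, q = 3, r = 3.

(∇×F)₁ = ∂F₃/∂q − ∂F₂/∂r = 0
(∇×F)₂ = ∂F₁/∂r − ∂F₃/∂p = 12*r
(∇×F)₃ = ∂F₂/∂p − ∂F₁/∂q = 7
∇×F = (0, 12*r, 7)
At (-2, 3, 3): (0, 36, 7).

(0, 36, 7)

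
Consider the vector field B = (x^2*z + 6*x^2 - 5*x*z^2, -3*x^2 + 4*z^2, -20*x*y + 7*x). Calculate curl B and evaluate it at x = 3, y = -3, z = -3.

(-36, 32, -18)

(∇×B)₁ = ∂B₃/∂y − ∂B₂/∂z = -20*x - 8*z
(∇×B)₂ = ∂B₁/∂z − ∂B₃/∂x = x^2 - 10*x*z + 20*y - 7
(∇×B)₃ = ∂B₂/∂x − ∂B₁/∂y = -6*x
∇×B = (-20*x - 8*z, x^2 - 10*x*z + 20*y - 7, -6*x)
At (3, -3, -3): (-36, 32, -18).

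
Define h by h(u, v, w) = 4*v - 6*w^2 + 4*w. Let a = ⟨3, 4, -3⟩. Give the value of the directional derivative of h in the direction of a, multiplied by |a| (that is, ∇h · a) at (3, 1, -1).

∂h/∂u = 0
∂h/∂v = 4
∂h/∂w = -12*w + 4
∇h at (3, 1, -1) = (0, 4, 16)
∇h · a = (0)(3) + (4)(4) + (16)(-3) = -32

-32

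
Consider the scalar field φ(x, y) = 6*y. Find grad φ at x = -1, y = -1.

(0, 6)

∂φ/∂x = 0
∂φ/∂y = 6
∇φ = (0, 6)
At (-1, -1): (0, 6).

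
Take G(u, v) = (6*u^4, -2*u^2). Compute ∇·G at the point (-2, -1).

-192

∂G₁/∂u = 24*u^3
∂G₂/∂v = 0
∇·G = 24*u^3
At (-2, -1): -192.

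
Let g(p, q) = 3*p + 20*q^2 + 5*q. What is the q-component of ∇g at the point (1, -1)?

-35

(∇g)_2 = ∂g/∂q = 40*q + 5
At (1, -1): -35.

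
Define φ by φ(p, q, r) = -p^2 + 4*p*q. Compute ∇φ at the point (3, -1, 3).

∂φ/∂p = -2*p + 4*q
∂φ/∂q = 4*p
∂φ/∂r = 0
∇φ = (-2*p + 4*q, 4*p, 0)
At (3, -1, 3): (-10, 12, 0).

(-10, 12, 0)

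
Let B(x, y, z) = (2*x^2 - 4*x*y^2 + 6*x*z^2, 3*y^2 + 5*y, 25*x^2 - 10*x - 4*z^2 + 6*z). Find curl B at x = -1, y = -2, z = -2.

(∇×B)₁ = ∂B₃/∂y − ∂B₂/∂z = 0
(∇×B)₂ = ∂B₁/∂z − ∂B₃/∂x = 12*x*z - 50*x + 10
(∇×B)₃ = ∂B₂/∂x − ∂B₁/∂y = 8*x*y
∇×B = (0, 12*x*z - 50*x + 10, 8*x*y)
At (-1, -2, -2): (0, 84, 16).

(0, 84, 16)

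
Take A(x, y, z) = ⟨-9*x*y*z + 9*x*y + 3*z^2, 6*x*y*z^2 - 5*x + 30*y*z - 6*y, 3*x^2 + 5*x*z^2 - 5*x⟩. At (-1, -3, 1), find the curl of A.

(54, -15, -23)

(∇×A)₁ = ∂A₃/∂y − ∂A₂/∂z = -12*x*y*z - 30*y
(∇×A)₂ = ∂A₁/∂z − ∂A₃/∂x = -9*x*y - 6*x - 5*z^2 + 6*z + 5
(∇×A)₃ = ∂A₂/∂x − ∂A₁/∂y = 9*x*z - 9*x + 6*y*z^2 - 5
∇×A = (-12*x*y*z - 30*y, -9*x*y - 6*x - 5*z^2 + 6*z + 5, 9*x*z - 9*x + 6*y*z^2 - 5)
At (-1, -3, 1): (54, -15, -23).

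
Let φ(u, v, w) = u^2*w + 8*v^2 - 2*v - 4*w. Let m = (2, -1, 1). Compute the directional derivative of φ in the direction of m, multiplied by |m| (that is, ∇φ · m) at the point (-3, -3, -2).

∂φ/∂u = 2*u*w
∂φ/∂v = 16*v - 2
∂φ/∂w = u^2 - 4
∇φ at (-3, -3, -2) = (12, -50, 5)
∇φ · m = (12)(2) + (-50)(-1) + (5)(1) = 79

79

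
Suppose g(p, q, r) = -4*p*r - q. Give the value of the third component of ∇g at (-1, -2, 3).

(∇g)_3 = ∂g/∂r = -4*p
At (-1, -2, 3): 4.

4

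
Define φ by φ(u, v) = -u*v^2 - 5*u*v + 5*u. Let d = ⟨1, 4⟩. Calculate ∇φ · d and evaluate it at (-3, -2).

23

∂φ/∂u = -v^2 - 5*v + 5
∂φ/∂v = -2*u*v - 5*u
∇φ at (-3, -2) = (11, 3)
∇φ · d = (11)(1) + (3)(4) = 23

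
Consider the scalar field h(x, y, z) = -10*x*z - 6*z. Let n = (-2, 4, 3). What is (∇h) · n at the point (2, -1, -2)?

∂h/∂x = -10*z
∂h/∂y = 0
∂h/∂z = -10*x - 6
∇h at (2, -1, -2) = (20, 0, -26)
∇h · n = (20)(-2) + (0)(4) + (-26)(3) = -118

-118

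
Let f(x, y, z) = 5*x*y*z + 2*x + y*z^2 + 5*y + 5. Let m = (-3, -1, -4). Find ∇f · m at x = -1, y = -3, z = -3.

∂f/∂x = 5*y*z + 2
∂f/∂y = 5*x*z + z^2 + 5
∂f/∂z = 5*x*y + 2*y*z
∇f at (-1, -3, -3) = (47, 29, 33)
∇f · m = (47)(-3) + (29)(-1) + (33)(-4) = -302

-302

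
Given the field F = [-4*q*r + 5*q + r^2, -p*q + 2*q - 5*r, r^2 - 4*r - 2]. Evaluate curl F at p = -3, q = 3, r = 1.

(∇×F)₁ = ∂F₃/∂q − ∂F₂/∂r = 5
(∇×F)₂ = ∂F₁/∂r − ∂F₃/∂p = -4*q + 2*r
(∇×F)₃ = ∂F₂/∂p − ∂F₁/∂q = -q + 4*r - 5
∇×F = (5, -4*q + 2*r, -q + 4*r - 5)
At (-3, 3, 1): (5, -10, -4).

(5, -10, -4)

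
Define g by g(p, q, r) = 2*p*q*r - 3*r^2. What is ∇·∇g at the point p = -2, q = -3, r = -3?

∂²g/∂p² = 0
∂²g/∂q² = 0
∂²g/∂r² = -6
∇²g = -6
At (-2, -3, -3): -6.

-6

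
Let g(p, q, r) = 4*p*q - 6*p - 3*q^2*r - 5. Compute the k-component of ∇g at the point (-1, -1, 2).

(∇g)_3 = ∂g/∂r = -3*q^2
At (-1, -1, 2): -3.

-3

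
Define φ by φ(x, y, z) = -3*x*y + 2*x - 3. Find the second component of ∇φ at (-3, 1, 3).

9

(∇φ)_2 = ∂φ/∂y = -3*x
At (-3, 1, 3): 9.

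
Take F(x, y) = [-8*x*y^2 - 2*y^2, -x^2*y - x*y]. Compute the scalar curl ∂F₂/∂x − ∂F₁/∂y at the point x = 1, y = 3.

51

∂F₂/∂x = -2*x*y - y
∂F₁/∂y = -16*x*y - 4*y
Scalar curl = 14*x*y + 3*y
At (1, 3): 51.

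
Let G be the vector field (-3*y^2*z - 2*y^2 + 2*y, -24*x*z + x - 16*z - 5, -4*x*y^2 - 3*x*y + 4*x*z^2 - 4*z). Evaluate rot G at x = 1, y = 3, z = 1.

(13, 14, 5)

(∇×G)₁ = ∂G₃/∂y − ∂G₂/∂z = -8*x*y + 21*x + 16
(∇×G)₂ = ∂G₁/∂z − ∂G₃/∂x = y^2 + 3*y - 4*z^2
(∇×G)₃ = ∂G₂/∂x − ∂G₁/∂y = 6*y*z + 4*y - 24*z - 1
∇×G = (-8*x*y + 21*x + 16, y^2 + 3*y - 4*z^2, 6*y*z + 4*y - 24*z - 1)
At (1, 3, 1): (13, 14, 5).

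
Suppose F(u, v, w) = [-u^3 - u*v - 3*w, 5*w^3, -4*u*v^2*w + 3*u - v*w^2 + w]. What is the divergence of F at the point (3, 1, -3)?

-33

∂F₁/∂u = -3*u^2 - v
∂F₂/∂v = 0
∂F₃/∂w = -4*u*v^2 - 2*v*w + 1
∇·F = -3*u^2 - 4*u*v^2 - 2*v*w - v + 1
At (3, 1, -3): -33.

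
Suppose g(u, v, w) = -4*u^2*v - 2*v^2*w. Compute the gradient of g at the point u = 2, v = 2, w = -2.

(-32, 0, -8)

∂g/∂u = -8*u*v
∂g/∂v = -4*u^2 - 4*v*w
∂g/∂w = -2*v^2
∇g = (-8*u*v, -4*u^2 - 4*v*w, -2*v^2)
At (2, 2, -2): (-32, 0, -8).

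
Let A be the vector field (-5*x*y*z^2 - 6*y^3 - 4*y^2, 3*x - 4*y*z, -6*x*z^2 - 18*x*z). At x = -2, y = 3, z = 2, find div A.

16

∂A₁/∂x = -5*y*z^2
∂A₂/∂y = -4*z
∂A₃/∂z = -12*x*z - 18*x
∇·A = -12*x*z - 18*x - 5*y*z^2 - 4*z
At (-2, 3, 2): 16.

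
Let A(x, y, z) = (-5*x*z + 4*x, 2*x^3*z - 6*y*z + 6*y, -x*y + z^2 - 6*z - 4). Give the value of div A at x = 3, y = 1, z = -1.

∂A₁/∂x = -5*z + 4
∂A₂/∂y = -6*z + 6
∂A₃/∂z = 2*z - 6
∇·A = -9*z + 4
At (3, 1, -1): 13.

13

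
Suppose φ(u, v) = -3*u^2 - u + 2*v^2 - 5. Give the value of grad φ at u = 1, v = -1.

(-7, -4)

∂φ/∂u = -6*u - 1
∂φ/∂v = 4*v
∇φ = (-6*u - 1, 4*v)
At (1, -1): (-7, -4).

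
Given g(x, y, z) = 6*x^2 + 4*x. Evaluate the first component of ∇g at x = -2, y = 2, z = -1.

-20

(∇g)_1 = ∂g/∂x = 12*x + 4
At (-2, 2, -1): -20.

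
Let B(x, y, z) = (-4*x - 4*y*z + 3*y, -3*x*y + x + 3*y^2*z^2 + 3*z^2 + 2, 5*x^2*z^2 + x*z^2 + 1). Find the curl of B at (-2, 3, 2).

(-120, 64, -3)

(∇×B)₁ = ∂B₃/∂y − ∂B₂/∂z = -6*y^2*z - 6*z
(∇×B)₂ = ∂B₁/∂z − ∂B₃/∂x = -10*x*z^2 - 4*y - z^2
(∇×B)₃ = ∂B₂/∂x − ∂B₁/∂y = -3*y + 4*z - 2
∇×B = (-6*y^2*z - 6*z, -10*x*z^2 - 4*y - z^2, -3*y + 4*z - 2)
At (-2, 3, 2): (-120, 64, -3).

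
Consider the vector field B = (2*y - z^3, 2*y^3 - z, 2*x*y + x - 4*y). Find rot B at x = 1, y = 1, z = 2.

(∇×B)₁ = ∂B₃/∂y − ∂B₂/∂z = 2*x - 3
(∇×B)₂ = ∂B₁/∂z − ∂B₃/∂x = -2*y - 3*z^2 - 1
(∇×B)₃ = ∂B₂/∂x − ∂B₁/∂y = -2
∇×B = (2*x - 3, -2*y - 3*z^2 - 1, -2)
At (1, 1, 2): (-1, -15, -2).

(-1, -15, -2)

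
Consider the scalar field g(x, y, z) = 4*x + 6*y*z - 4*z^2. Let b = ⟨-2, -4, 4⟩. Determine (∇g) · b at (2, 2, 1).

-16

∂g/∂x = 4
∂g/∂y = 6*z
∂g/∂z = 6*y - 8*z
∇g at (2, 2, 1) = (4, 6, 4)
∇g · b = (4)(-2) + (6)(-4) + (4)(4) = -16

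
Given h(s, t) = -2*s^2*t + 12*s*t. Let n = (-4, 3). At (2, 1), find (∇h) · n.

32

∂h/∂s = -4*s*t + 12*t
∂h/∂t = -2*s^2 + 12*s
∇h at (2, 1) = (4, 16)
∇h · n = (4)(-4) + (16)(3) = 32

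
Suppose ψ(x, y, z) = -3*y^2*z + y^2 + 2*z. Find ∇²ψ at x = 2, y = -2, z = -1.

∂²ψ/∂x² = 0
∂²ψ/∂y² = 2*(-3*z + 1)
∂²ψ/∂z² = 0
∇²ψ = -6*z + 2
At (2, -2, -1): 8.

8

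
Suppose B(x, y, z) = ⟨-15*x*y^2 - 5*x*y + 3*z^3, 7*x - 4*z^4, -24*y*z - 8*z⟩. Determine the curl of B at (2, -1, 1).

(-8, 9, -43)

(∇×B)₁ = ∂B₃/∂y − ∂B₂/∂z = 16*z^3 - 24*z
(∇×B)₂ = ∂B₁/∂z − ∂B₃/∂x = 9*z^2
(∇×B)₃ = ∂B₂/∂x − ∂B₁/∂y = 30*x*y + 5*x + 7
∇×B = (16*z^3 - 24*z, 9*z^2, 30*x*y + 5*x + 7)
At (2, -1, 1): (-8, 9, -43).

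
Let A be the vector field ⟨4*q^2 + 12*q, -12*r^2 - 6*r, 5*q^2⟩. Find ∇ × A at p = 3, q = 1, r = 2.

(∇×A)₁ = ∂A₃/∂q − ∂A₂/∂r = 10*q + 24*r + 6
(∇×A)₂ = ∂A₁/∂r − ∂A₃/∂p = 0
(∇×A)₃ = ∂A₂/∂p − ∂A₁/∂q = -8*q - 12
∇×A = (10*q + 24*r + 6, 0, -8*q - 12)
At (3, 1, 2): (64, 0, -20).

(64, 0, -20)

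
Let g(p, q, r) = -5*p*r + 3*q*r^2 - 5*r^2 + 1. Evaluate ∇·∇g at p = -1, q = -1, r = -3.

∂²g/∂p² = 0
∂²g/∂q² = 0
∂²g/∂r² = 2*(3*q - 5)
∇²g = 6*q - 10
At (-1, -1, -3): -16.

-16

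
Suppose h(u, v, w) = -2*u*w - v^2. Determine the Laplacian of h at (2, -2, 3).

-2

∂²h/∂u² = 0
∂²h/∂v² = -2
∂²h/∂w² = 0
∇²h = -2
At (2, -2, 3): -2.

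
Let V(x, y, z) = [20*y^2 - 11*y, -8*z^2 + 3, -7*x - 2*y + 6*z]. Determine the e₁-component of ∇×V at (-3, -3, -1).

-18

(∇×V)_1 = ∂V₃/∂y − ∂V₂/∂z
= -2 − (-16*z)
= 16*z - 2
At (-3, -3, -1): -18.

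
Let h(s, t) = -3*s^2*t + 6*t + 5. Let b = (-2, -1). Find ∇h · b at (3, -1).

-15

∂h/∂s = -6*s*t
∂h/∂t = -3*s^2 + 6
∇h at (3, -1) = (18, -21)
∇h · b = (18)(-2) + (-21)(-1) = -15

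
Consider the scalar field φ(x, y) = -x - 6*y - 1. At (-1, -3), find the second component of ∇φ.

(∇φ)_2 = ∂φ/∂y = -6
At (-1, -3): -6.

-6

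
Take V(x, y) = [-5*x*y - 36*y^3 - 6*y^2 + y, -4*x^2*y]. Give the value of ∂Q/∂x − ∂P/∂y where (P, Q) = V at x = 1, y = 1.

∂V₂/∂x = -8*x*y
∂V₁/∂y = -5*x - 108*y^2 - 12*y + 1
Scalar curl = -8*x*y + 5*x + 108*y^2 + 12*y - 1
At (1, 1): 116.

116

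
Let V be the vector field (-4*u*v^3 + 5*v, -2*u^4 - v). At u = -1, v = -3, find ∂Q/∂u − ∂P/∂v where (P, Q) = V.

-105

∂V₂/∂u = -8*u^3
∂V₁/∂v = -12*u*v^2 + 5
Scalar curl = -8*u^3 + 12*u*v^2 - 5
At (-1, -3): -105.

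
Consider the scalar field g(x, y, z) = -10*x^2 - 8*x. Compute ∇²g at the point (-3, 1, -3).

-20

∂²g/∂x² = -20
∂²g/∂y² = 0
∂²g/∂z² = 0
∇²g = -20
At (-3, 1, -3): -20.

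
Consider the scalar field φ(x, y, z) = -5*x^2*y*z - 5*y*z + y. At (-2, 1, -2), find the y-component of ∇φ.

51

(∇φ)_2 = ∂φ/∂y = -5*x^2*z - 5*z + 1
At (-2, 1, -2): 51.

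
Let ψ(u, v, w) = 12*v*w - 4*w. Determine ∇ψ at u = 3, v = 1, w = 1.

∂ψ/∂u = 0
∂ψ/∂v = 12*w
∂ψ/∂w = 12*v - 4
∇ψ = (0, 12*w, 12*v - 4)
At (3, 1, 1): (0, 12, 8).

(0, 12, 8)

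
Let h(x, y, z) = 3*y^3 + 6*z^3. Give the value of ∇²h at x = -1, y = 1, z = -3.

-90

∂²h/∂x² = 0
∂²h/∂y² = 18*y
∂²h/∂z² = 36*z
∇²h = 18*y + 36*z
At (-1, 1, -3): -90.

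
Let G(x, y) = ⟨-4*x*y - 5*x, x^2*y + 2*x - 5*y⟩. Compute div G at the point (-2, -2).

2

∂G₁/∂x = -4*y - 5
∂G₂/∂y = x^2 - 5
∇·G = x^2 - 4*y - 10
At (-2, -2): 2.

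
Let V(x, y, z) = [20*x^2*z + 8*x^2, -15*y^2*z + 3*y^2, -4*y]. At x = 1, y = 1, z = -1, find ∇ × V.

(11, 20, 0)

(∇×V)₁ = ∂V₃/∂y − ∂V₂/∂z = 15*y^2 - 4
(∇×V)₂ = ∂V₁/∂z − ∂V₃/∂x = 20*x^2
(∇×V)₃ = ∂V₂/∂x − ∂V₁/∂y = 0
∇×V = (15*y^2 - 4, 20*x^2, 0)
At (1, 1, -1): (11, 20, 0).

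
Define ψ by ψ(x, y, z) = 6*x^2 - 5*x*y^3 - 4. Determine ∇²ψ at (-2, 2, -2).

132

∂²ψ/∂x² = 12
∂²ψ/∂y² = -30*x*y
∂²ψ/∂z² = 0
∇²ψ = -30*x*y + 12
At (-2, 2, -2): 132.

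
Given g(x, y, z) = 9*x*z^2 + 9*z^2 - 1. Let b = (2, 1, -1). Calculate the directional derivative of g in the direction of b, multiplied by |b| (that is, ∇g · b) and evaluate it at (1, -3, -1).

∂g/∂x = 9*z^2
∂g/∂y = 0
∂g/∂z = 18*x*z + 18*z
∇g at (1, -3, -1) = (9, 0, -36)
∇g · b = (9)(2) + (0)(1) + (-36)(-1) = 54

54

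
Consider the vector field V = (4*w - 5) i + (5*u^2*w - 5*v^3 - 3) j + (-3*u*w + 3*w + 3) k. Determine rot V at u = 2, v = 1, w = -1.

(-20, 1, -20)

(∇×V)₁ = ∂V₃/∂v − ∂V₂/∂w = -5*u^2
(∇×V)₂ = ∂V₁/∂w − ∂V₃/∂u = 3*w + 4
(∇×V)₃ = ∂V₂/∂u − ∂V₁/∂v = 10*u*w
∇×V = (-5*u^2, 3*w + 4, 10*u*w)
At (2, 1, -1): (-20, 1, -20).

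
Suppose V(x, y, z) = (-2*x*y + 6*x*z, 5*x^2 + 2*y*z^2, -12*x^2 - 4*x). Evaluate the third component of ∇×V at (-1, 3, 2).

-12

(∇×V)_3 = ∂V₂/∂x − ∂V₁/∂y
= 10*x − (-2*x)
= 12*x
At (-1, 3, 2): -12.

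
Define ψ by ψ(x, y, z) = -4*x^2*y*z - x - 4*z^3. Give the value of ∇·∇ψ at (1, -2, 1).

-8

∂²ψ/∂x² = -8*y*z
∂²ψ/∂y² = 0
∂²ψ/∂z² = -24*z
∇²ψ = -8*y*z - 24*z
At (1, -2, 1): -8.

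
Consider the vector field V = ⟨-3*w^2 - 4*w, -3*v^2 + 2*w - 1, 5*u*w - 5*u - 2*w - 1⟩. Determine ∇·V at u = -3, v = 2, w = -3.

-29

∂V₁/∂u = 0
∂V₂/∂v = -6*v
∂V₃/∂w = 5*u - 2
∇·V = 5*u - 6*v - 2
At (-3, 2, -3): -29.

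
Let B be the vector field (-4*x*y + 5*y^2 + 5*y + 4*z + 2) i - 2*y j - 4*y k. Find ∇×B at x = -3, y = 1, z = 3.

(∇×B)₁ = ∂B₃/∂y − ∂B₂/∂z = -4
(∇×B)₂ = ∂B₁/∂z − ∂B₃/∂x = 4
(∇×B)₃ = ∂B₂/∂x − ∂B₁/∂y = 4*x - 10*y - 5
∇×B = (-4, 4, 4*x - 10*y - 5)
At (-3, 1, 3): (-4, 4, -27).

(-4, 4, -27)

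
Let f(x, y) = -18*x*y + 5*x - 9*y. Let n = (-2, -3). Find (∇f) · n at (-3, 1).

∂f/∂x = -18*y + 5
∂f/∂y = -18*x - 9
∇f at (-3, 1) = (-13, 45)
∇f · n = (-13)(-2) + (45)(-3) = -109

-109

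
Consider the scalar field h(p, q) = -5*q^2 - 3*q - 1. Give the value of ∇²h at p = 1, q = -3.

∂²h/∂p² = 0
∂²h/∂q² = -10
∇²h = -10
At (1, -3): -10.

-10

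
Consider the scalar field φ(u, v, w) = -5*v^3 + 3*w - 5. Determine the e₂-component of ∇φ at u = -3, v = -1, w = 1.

-15

(∇φ)_2 = ∂φ/∂v = -15*v^2
At (-3, -1, 1): -15.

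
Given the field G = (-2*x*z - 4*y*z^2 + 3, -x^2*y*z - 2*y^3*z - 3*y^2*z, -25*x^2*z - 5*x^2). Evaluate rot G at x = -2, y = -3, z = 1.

(∇×G)₁ = ∂G₃/∂y − ∂G₂/∂z = x^2*y + 2*y^3 + 3*y^2
(∇×G)₂ = ∂G₁/∂z − ∂G₃/∂x = 50*x*z + 8*x - 8*y*z
(∇×G)₃ = ∂G₂/∂x − ∂G₁/∂y = -2*x*y*z + 4*z^2
∇×G = (x^2*y + 2*y^3 + 3*y^2, 50*x*z + 8*x - 8*y*z, -2*x*y*z + 4*z^2)
At (-2, -3, 1): (-39, -92, -8).

(-39, -92, -8)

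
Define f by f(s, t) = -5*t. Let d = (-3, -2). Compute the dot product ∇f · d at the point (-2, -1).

10

∂f/∂s = 0
∂f/∂t = -5
∇f at (-2, -1) = (0, -5)
∇f · d = (0)(-3) + (-5)(-2) = 10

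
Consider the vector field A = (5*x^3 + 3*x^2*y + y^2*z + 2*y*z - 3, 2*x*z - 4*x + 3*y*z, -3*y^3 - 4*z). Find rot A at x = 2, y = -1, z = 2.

(-10, -1, -12)

(∇×A)₁ = ∂A₃/∂y − ∂A₂/∂z = -2*x - 9*y^2 - 3*y
(∇×A)₂ = ∂A₁/∂z − ∂A₃/∂x = y^2 + 2*y
(∇×A)₃ = ∂A₂/∂x − ∂A₁/∂y = -3*x^2 - 2*y*z - 4
∇×A = (-2*x - 9*y^2 - 3*y, y^2 + 2*y, -3*x^2 - 2*y*z - 4)
At (2, -1, 2): (-10, -1, -12).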